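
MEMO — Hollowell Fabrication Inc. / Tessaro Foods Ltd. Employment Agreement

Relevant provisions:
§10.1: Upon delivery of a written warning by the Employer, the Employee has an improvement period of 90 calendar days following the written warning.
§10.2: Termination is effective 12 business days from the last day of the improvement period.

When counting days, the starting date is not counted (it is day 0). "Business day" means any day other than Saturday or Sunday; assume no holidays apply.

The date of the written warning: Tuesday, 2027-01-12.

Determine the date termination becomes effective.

2027-04-28

The last day of the improvement period: 2027-01-12 + 90 days = 2027-04-12.
The date termination becomes effective: counting 12 business days from Monday, 2027-04-12 (Apr 13, Apr 14, Apr 15, Apr 16, …, Apr 26, Apr 27, Apr 28, skipping weekends) reaches Wednesday, 2027-04-28.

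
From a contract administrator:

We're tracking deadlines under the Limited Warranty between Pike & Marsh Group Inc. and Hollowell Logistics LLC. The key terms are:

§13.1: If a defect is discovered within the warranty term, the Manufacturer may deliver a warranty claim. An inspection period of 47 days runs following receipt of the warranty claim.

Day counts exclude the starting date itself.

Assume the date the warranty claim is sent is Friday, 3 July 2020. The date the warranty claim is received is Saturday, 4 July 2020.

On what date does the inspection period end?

20 August 2020

The last day of the inspection period: 4 July 2020 + 47 days = 20 August 2020.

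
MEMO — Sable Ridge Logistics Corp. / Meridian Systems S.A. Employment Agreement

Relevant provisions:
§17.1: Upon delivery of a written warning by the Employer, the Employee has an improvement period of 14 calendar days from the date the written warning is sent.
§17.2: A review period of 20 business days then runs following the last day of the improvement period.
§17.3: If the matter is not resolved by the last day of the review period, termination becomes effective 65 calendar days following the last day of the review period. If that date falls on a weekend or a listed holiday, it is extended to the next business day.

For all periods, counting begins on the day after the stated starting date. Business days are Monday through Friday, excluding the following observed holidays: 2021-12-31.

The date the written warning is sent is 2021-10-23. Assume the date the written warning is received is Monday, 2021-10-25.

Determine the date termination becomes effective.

Adding 14 calendar days to 2021-10-23 gives 2021-11-06, which is the last day of the improvement period.
From Saturday, 2021-11-06, 20 business days (Nov 8, Nov 9, Nov 10, Nov 11, …, Dec 1, Dec 2, Dec 3, skipping weekends) brings us to Friday, 2021-12-03, which is the last day of the review period.
The date termination becomes effective: 2021-12-03 + 65 days = 2022-02-06. That falls on a Sunday, so it rolls to the next business day, Monday, 2022-02-07.

2022-02-07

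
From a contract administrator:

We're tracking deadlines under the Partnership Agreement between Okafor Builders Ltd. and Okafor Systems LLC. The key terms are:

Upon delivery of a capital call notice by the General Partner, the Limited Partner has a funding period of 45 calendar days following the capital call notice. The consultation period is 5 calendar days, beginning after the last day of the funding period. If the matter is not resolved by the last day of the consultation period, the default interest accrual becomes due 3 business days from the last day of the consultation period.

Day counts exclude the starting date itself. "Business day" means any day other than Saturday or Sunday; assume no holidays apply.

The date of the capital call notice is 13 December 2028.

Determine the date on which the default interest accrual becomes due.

6 February 2029

Adding 45 calendar days to 13 December 2028 gives 27 January 2029, which is the last day of the funding period.
The last day of the consultation period: 5 calendar days after 27 January 2029 is 1 February 2029.
From Thursday, 1 February 2029, 3 business days (Feb 2, Feb 5, Feb 6, skipping weekends) brings us to Tuesday, 6 February 2029, which is the date on which the default interest accrual becomes due.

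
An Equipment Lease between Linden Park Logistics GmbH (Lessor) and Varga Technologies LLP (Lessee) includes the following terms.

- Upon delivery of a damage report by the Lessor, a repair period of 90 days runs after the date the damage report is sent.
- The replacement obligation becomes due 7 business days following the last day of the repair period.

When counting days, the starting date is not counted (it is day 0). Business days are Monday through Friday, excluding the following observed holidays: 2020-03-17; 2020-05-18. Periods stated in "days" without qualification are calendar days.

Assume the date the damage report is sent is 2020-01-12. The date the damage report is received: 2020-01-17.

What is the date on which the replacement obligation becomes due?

2020-04-21

Adding 90 calendar days to 2020-01-12 gives 2020-04-11, which is the last day of the repair period.
From Saturday, 2020-04-11, 7 business days (Apr 13, Apr 14, Apr 15, Apr 16, Apr 17, Apr 20, Apr 21, skipping weekends) brings us to Tuesday, 2020-04-21, which is the date on which the replacement obligation becomes due.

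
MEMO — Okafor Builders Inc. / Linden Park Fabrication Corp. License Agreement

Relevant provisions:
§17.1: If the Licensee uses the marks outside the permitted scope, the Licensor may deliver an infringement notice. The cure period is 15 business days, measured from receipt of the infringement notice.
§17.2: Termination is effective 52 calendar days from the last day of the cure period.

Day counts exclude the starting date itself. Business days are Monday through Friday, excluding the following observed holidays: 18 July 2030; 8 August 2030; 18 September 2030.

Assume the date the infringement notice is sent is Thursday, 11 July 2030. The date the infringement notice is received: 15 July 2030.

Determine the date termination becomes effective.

From Monday, 15 July 2030, 15 business days (Jul 16, Jul 17, Jul 19, Jul 22, …, Aug 2, Aug 5, Aug 6, skipping weekends and the listed holiday on Jul 18) brings us to Tuesday, 6 August 2030, which is the last day of the cure period.
The date termination becomes effective: 6 August 2030 + 52 days = 27 September 2030.

27 September 2030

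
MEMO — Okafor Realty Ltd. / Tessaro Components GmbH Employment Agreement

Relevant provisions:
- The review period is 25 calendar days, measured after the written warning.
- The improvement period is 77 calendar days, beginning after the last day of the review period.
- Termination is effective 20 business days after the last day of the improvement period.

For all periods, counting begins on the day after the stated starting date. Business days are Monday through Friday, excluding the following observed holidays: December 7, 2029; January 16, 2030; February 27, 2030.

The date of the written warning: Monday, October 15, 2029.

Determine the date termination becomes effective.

February 22, 2030

The last day of the review period: October 15, 2029 + 25 days = November 9, 2029.
The last day of the improvement period: 77 calendar days after November 9, 2029 is January 25, 2030.
The date termination becomes effective: counting 20 business days from Friday, January 25, 2030 (Jan 28, Jan 29, Jan 30, Jan 31, …, Feb 20, Feb 21, Feb 22, skipping weekends) reaches Friday, February 22, 2030.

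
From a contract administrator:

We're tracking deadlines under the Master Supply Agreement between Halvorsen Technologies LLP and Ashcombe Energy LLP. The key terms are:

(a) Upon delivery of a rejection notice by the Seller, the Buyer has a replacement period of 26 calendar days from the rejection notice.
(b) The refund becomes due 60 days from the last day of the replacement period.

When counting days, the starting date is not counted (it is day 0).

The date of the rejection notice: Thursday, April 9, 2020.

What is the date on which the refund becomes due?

The last day of the replacement period: April 9, 2020 + 26 days = May 5, 2020.
The date on which the refund becomes due: May 5, 2020 + 60 days = July 4, 2020.

July 4, 2020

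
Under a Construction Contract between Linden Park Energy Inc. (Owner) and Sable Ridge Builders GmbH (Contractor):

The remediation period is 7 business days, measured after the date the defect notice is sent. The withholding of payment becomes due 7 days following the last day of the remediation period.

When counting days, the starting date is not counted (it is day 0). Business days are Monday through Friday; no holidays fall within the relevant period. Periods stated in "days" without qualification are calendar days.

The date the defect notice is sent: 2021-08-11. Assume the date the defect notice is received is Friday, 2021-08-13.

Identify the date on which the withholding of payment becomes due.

2021-08-27

From Wednesday, 2021-08-11, 7 business days (Aug 12, Aug 13, Aug 16, Aug 17, Aug 18, Aug 19, Aug 20, skipping weekends) brings us to Friday, 2021-08-20, which is the last day of the remediation period.
Adding 7 calendar days to 2021-08-20 gives 2021-08-27, which is the date on which the withholding of payment becomes due.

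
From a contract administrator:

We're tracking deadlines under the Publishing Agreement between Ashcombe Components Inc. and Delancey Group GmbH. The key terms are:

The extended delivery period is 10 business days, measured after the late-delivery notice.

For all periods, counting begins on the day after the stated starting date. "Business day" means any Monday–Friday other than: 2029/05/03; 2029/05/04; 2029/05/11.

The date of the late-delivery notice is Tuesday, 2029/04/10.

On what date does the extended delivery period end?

The last day of the extended delivery period: counting 10 business days from Tuesday, 2029/04/10 (Apr 11, Apr 12, Apr 13, Apr 16, Apr 17, Apr 18, Apr 19, Apr 20, Apr 23, Apr 24, skipping weekends) reaches Tuesday, 2029/04/24.

2029/04/24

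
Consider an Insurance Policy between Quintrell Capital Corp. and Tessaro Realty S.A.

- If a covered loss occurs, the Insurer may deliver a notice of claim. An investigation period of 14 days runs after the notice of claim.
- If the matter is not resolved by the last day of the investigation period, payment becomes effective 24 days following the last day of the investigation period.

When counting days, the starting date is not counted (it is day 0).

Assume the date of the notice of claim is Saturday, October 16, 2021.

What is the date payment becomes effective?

November 23, 2021

Adding 14 calendar days to October 16, 2021 gives October 30, 2021, which is the last day of the investigation period.
Adding 24 calendar days to October 30, 2021 gives November 23, 2021, which is the date payment becomes effective.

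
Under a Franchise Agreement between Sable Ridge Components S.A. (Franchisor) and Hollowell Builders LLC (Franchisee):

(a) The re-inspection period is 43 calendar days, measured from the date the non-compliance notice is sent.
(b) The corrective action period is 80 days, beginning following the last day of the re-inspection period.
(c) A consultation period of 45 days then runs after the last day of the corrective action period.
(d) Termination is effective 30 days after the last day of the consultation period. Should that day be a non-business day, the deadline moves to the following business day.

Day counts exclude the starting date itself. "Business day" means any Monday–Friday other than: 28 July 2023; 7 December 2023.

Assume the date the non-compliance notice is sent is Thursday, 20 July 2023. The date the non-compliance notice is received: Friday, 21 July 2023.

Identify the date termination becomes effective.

The last day of the re-inspection period: 43 calendar days after 20 July 2023 is 1 September 2023.
The last day of the corrective action period: 1 September 2023 + 80 days = 20 November 2023.
The last day of the consultation period: 20 November 2023 + 45 days = 4 January 2024.
The date termination becomes effective: 4 January 2024 + 30 days = 3 February 2024. That falls on a Saturday, so it rolls to the next business day, Monday, 5 February 2024.

5 February 2024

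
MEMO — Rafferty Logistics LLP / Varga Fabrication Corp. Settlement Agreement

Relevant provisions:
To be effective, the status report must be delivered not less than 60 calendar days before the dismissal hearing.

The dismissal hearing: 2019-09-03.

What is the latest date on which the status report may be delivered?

2019-07-05

Counting back 60 calendar days from 2019-09-03 gives 2019-07-05.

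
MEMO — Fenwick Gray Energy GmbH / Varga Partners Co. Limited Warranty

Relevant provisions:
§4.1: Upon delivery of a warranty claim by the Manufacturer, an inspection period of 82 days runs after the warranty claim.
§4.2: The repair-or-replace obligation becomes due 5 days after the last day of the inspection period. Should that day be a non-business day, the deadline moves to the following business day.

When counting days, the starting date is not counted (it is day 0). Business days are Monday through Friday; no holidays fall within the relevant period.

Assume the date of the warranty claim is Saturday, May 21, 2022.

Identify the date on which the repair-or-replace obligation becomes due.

August 16, 2022

The last day of the inspection period: May 21, 2022 + 82 days = August 11, 2022.
The date on which the repair-or-replace obligation becomes due: August 11, 2022 + 5 days = August 16, 2022. August 16, 2022 is a Tuesday, so no roll-forward applies.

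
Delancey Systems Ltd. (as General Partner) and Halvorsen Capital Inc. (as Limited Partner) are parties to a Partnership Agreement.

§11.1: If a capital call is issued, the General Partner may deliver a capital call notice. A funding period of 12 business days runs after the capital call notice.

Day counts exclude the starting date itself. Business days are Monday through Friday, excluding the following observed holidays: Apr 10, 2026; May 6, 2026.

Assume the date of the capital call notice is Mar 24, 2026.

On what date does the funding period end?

The last day of the funding period: 12 business days after Tuesday, Mar 24, 2026, skipping weekends — Mar 25, Mar 26, Mar 27, Mar 30, …, Apr 7, Apr 8, Apr 9 — lands on Thursday, Apr 9, 2026.

Apr 9, 2026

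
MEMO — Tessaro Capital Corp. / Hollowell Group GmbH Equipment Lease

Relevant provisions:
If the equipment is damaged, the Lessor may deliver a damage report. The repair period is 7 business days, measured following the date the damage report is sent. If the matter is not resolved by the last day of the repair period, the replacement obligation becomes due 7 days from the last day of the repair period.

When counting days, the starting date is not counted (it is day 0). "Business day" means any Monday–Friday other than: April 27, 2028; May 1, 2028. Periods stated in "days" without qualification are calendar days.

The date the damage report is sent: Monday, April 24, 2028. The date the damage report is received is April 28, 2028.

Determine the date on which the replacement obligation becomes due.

From Monday, April 24, 2028, 7 business days (Apr 25, Apr 26, Apr 28, May 2, May 3, May 4, May 5, skipping weekends and the listed holidays on Apr 27, May 1) brings us to Friday, May 5, 2028, which is the last day of the repair period.
Adding 7 calendar days to May 5, 2028 gives May 12, 2028, which is the date on which the replacement obligation becomes due.

May 12, 2028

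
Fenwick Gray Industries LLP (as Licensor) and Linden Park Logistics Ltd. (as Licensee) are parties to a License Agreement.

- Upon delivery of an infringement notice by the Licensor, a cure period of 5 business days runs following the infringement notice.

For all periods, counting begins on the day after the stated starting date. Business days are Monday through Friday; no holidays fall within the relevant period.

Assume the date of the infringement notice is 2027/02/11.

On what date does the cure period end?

From Thursday, 2027/02/11, 5 business days (Feb 12, Feb 15, Feb 16, Feb 17, Feb 18, skipping weekends) brings us to Thursday, 2027/02/18, which is the last day of the cure period.

2027/02/18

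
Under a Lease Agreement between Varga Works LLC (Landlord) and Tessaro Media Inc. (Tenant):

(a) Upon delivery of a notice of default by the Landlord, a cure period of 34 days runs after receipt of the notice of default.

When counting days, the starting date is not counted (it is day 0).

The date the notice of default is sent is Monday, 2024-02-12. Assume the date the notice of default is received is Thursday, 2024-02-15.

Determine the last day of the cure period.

The last day of the cure period: 2024-02-15 + 34 days = 2024-03-20.

2024-03-20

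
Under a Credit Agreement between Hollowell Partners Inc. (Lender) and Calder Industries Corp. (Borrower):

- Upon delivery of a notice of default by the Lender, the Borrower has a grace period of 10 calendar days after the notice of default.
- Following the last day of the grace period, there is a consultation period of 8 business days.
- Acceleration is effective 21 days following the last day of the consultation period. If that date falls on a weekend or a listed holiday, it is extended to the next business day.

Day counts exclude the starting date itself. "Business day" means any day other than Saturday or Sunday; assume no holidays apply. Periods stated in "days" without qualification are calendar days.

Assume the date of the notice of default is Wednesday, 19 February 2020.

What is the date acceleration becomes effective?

1 April 2020

The last day of the grace period: 10 calendar days after 19 February 2020 is 29 February 2020.
The last day of the consultation period: counting 8 business days from Saturday, 29 February 2020 (Mar 2, Mar 3, Mar 4, Mar 5, Mar 6, Mar 9, Mar 10, Mar 11, skipping weekends) reaches Wednesday, 11 March 2020.
Adding 21 calendar days to 11 March 2020 gives 1 April 2020, which is the date acceleration becomes effective. 1 April 2020 is a Wednesday, so no roll-forward applies.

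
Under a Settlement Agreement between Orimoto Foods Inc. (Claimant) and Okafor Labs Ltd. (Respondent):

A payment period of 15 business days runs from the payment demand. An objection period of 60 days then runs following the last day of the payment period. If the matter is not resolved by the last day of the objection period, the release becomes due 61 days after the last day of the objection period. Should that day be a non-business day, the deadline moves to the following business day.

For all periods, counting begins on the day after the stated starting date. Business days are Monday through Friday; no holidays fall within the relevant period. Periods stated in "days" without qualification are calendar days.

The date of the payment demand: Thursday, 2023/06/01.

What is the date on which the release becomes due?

The last day of the payment period: 15 business days after Thursday, 2023/06/01, skipping weekends — Jun 2, Jun 5, Jun 6, Jun 7, …, Jun 20, Jun 21, Jun 22 — lands on Thursday, 2023/06/22.
Adding 60 calendar days to 2023/06/22 gives 2023/08/21, which is the last day of the objection period.
The date on which the release becomes due: 61 calendar days after 2023/08/21 is 2023/10/21. That falls on a Saturday, so it rolls to the next business day, Monday, 2023/10/23.

2023/10/23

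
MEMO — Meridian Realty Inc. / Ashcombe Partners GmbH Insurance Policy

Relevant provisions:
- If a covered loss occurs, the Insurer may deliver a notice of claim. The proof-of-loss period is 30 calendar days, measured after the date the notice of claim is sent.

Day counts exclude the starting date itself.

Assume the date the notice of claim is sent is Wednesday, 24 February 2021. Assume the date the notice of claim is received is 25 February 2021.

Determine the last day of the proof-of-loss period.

26 March 2021

The last day of the proof-of-loss period: 24 February 2021 + 30 days = 26 March 2021.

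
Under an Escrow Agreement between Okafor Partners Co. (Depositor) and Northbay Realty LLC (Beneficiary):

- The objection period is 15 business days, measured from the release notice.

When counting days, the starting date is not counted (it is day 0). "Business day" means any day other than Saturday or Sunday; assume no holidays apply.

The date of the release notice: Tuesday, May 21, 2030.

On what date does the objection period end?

The last day of the objection period: 15 business days after Tuesday, May 21, 2030, skipping weekends — May 22, May 23, May 24, May 27, …, Jun 7, Jun 10, Jun 11 — lands on Tuesday, Jun 11, 2030.

Jun 11, 2030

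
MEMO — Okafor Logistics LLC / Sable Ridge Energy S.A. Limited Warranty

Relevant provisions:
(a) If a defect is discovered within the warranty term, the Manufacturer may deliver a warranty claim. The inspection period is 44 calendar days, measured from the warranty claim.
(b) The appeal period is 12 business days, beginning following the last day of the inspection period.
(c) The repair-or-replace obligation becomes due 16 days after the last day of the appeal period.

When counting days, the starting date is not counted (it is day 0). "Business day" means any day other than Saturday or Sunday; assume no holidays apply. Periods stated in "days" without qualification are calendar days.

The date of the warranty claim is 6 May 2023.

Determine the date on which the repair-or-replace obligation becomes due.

Adding 44 calendar days to 6 May 2023 gives 19 June 2023, which is the last day of the inspection period.
The last day of the appeal period: 12 business days after Monday, 19 June 2023, skipping weekends — Jun 20, Jun 21, Jun 22, Jun 23, …, Jul 3, Jul 4, Jul 5 — lands on Wednesday, 5 July 2023.
The date on which the repair-or-replace obligation becomes due: 16 calendar days after 5 July 2023 is 21 July 2023.

21 July 2023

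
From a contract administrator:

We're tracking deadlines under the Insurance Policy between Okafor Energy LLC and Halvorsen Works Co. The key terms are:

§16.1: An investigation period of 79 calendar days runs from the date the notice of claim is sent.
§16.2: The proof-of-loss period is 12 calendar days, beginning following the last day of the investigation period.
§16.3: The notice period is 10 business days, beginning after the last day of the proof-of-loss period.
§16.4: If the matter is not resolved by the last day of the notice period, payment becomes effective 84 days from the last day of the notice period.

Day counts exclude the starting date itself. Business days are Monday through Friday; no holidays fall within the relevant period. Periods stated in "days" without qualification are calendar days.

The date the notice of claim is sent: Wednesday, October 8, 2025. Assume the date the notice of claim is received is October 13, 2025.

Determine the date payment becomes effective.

Adding 79 calendar days to October 8, 2025 gives December 26, 2025, which is the last day of the investigation period.
Adding 12 calendar days to December 26, 2025 gives January 7, 2026, which is the last day of the proof-of-loss period.
The last day of the notice period: counting 10 business days from Wednesday, January 7, 2026 (Jan 8, Jan 9, Jan 12, Jan 13, Jan 14, Jan 15, Jan 16, Jan 19, Jan 20, Jan 21, skipping weekends) reaches Wednesday, January 21, 2026.
The date payment becomes effective: 84 calendar days after January 21, 2026 is April 15, 2026.

April 15, 2026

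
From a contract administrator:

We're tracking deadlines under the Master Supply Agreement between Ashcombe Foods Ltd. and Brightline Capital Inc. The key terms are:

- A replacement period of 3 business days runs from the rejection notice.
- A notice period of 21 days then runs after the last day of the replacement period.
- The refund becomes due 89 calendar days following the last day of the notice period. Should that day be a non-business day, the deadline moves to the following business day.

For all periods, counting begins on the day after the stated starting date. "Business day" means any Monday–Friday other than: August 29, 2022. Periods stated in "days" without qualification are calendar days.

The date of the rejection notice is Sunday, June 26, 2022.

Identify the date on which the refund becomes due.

October 17, 2022

The last day of the replacement period: counting 3 business days from Sunday, June 26, 2022 (Jun 27, Jun 28, Jun 29, skipping weekends) reaches Wednesday, June 29, 2022.
Adding 21 calendar days to June 29, 2022 gives July 20, 2022, which is the last day of the notice period.
The date on which the refund becomes due: July 20, 2022 + 89 days = October 17, 2022. October 17, 2022 is a Monday and is not a listed holiday, so no roll-forward applies.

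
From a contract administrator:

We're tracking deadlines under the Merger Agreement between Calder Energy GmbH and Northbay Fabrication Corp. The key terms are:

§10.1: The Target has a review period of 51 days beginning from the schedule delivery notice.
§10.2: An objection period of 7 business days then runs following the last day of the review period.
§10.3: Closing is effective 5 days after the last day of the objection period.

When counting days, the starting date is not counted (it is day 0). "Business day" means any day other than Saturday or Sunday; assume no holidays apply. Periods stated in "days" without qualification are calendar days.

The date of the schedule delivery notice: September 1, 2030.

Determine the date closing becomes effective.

Adding 51 calendar days to September 1, 2030 gives October 22, 2030, which is the last day of the review period.
The last day of the objection period: 7 business days after Tuesday, October 22, 2030, skipping weekends — Oct 23, Oct 24, Oct 25, Oct 28, Oct 29, Oct 30, Oct 31 — lands on Thursday, October 31, 2030.
Adding 5 calendar days to October 31, 2030 gives November 5, 2030, which is the date closing becomes effective.

November 5, 2030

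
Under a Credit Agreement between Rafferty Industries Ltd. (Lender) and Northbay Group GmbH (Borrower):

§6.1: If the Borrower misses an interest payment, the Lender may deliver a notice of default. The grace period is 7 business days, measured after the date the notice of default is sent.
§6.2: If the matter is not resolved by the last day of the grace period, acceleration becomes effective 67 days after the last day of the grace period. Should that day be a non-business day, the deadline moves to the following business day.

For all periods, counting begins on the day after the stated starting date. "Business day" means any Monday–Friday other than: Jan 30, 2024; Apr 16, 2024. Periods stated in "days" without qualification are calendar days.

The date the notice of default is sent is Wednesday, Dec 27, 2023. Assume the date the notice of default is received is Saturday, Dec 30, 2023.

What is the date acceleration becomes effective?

From Wednesday, Dec 27, 2023, 7 business days (Dec 28, Dec 29, Jan 1, Jan 2, Jan 3, Jan 4, Jan 5, skipping weekends) brings us to Friday, Jan 5, 2024, which is the last day of the grace period.
The date acceleration becomes effective: Jan 5, 2024 + 67 days = Mar 12, 2024. Mar 12, 2024 is a Tuesday and is not a listed holiday, so no roll-forward applies.

Mar 12, 2024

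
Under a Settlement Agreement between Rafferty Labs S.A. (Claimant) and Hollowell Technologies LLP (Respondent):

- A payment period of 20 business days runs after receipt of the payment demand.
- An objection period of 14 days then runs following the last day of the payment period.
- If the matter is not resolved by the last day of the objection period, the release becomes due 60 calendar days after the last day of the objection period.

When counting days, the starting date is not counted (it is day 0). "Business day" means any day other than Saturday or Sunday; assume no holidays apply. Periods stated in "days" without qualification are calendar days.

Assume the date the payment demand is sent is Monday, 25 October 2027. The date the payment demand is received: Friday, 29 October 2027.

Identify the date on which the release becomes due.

8 February 2028

The last day of the payment period: counting 20 business days from Friday, 29 October 2027 (Nov 1, Nov 2, Nov 3, Nov 4, …, Nov 24, Nov 25, Nov 26, skipping weekends) reaches Friday, 26 November 2027.
Adding 14 calendar days to 26 November 2027 gives 10 December 2027, which is the last day of the objection period.
Adding 60 calendar days to 10 December 2027 gives 8 February 2028, which is the date on which the release becomes due.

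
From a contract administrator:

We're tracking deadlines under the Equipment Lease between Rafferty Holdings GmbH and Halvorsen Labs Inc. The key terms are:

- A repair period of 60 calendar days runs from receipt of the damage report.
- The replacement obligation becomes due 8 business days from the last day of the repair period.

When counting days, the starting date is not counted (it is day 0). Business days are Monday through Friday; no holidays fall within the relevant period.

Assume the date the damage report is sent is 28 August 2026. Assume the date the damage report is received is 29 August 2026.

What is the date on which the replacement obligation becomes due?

9 November 2026

The last day of the repair period: 60 calendar days after 29 August 2026 is 28 October 2026.
The date on which the replacement obligation becomes due: counting 8 business days from Wednesday, 28 October 2026 (Oct 29, Oct 30, Nov 2, Nov 3, Nov 4, Nov 5, Nov 6, Nov 9, skipping weekends) reaches Monday, 9 November 2026.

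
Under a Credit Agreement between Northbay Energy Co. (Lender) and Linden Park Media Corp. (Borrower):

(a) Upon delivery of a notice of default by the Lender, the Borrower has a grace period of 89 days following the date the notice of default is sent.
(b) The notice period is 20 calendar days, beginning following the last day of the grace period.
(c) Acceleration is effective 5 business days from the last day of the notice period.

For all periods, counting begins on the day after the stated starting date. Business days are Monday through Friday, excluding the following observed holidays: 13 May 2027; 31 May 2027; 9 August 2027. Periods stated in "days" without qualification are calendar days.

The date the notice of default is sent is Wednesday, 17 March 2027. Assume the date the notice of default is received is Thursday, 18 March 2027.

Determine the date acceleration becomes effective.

9 July 2027

The last day of the grace period: 17 March 2027 + 89 days = 14 June 2027.
Adding 20 calendar days to 14 June 2027 gives 4 July 2027, which is the last day of the notice period.
The date acceleration becomes effective: 5 business days after Sunday, 4 July 2027, skipping weekends — Jul 5, Jul 6, Jul 7, Jul 8, Jul 9 — lands on Friday, 9 July 2027.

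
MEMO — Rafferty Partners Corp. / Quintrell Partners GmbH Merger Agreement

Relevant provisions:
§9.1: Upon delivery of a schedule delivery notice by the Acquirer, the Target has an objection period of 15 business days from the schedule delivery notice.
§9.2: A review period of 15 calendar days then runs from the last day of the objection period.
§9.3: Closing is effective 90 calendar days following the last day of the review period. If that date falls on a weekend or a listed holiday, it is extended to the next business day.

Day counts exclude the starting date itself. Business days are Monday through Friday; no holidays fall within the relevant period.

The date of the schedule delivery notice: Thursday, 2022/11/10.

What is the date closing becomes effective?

The last day of the objection period: counting 15 business days from Thursday, 2022/11/10 (Nov 11, Nov 14, Nov 15, Nov 16, …, Nov 29, Nov 30, Dec 1, skipping weekends) reaches Thursday, 2022/12/01.
The last day of the review period: 2022/12/01 + 15 days = 2022/12/16.
Adding 90 calendar days to 2022/12/16 gives 2023/03/16, which is the date closing becomes effective. 2023/03/16 is a Thursday, so no roll-forward applies.

2023/03/16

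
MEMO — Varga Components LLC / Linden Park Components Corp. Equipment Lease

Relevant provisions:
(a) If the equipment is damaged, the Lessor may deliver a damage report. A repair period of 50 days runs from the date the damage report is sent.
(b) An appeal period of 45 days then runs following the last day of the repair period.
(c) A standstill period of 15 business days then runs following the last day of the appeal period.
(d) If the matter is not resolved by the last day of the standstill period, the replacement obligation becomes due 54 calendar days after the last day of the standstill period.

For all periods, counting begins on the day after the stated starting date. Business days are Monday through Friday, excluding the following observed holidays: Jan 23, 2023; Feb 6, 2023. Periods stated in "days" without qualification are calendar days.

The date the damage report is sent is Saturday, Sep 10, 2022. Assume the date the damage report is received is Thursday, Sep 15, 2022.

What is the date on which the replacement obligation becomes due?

The last day of the repair period: Sep 10, 2022 + 50 days = Oct 30, 2022.
The last day of the appeal period: 45 calendar days after Oct 30, 2022 is Dec 14, 2022.
The last day of the standstill period: 15 business days after Wednesday, Dec 14, 2022, skipping weekends — Dec 15, Dec 16, Dec 19, Dec 20, …, Jan 2, Jan 3, Jan 4 — lands on Wednesday, Jan 4, 2023.
The date on which the replacement obligation becomes due: Jan 4, 2023 + 54 days = Feb 27, 2023.

Feb 27, 2023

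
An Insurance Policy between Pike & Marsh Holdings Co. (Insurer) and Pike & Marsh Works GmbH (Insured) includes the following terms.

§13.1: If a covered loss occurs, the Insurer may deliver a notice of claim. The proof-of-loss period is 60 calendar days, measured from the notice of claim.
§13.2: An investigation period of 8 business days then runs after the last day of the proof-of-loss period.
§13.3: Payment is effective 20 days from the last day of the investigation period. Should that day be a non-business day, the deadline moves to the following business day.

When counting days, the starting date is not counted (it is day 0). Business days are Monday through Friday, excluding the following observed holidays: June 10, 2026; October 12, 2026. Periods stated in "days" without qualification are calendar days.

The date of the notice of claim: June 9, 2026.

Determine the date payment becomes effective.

The last day of the proof-of-loss period: 60 calendar days after June 9, 2026 is August 8, 2026.
The last day of the investigation period: counting 8 business days from Saturday, August 8, 2026 (Aug 10, Aug 11, Aug 12, Aug 13, Aug 14, Aug 17, Aug 18, Aug 19, skipping weekends) reaches Wednesday, August 19, 2026.
Adding 20 calendar days to August 19, 2026 gives September 8, 2026, which is the date payment becomes effective. September 8, 2026 is a Tuesday and is not a listed holiday, so no roll-forward applies.

September 8, 2026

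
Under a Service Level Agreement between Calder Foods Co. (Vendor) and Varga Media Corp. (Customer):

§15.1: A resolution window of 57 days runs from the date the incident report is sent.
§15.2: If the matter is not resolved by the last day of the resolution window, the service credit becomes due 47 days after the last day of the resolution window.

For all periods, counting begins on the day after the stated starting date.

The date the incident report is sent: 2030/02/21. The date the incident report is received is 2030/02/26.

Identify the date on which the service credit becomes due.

The last day of the resolution window: 2030/02/21 + 57 days = 2030/04/19.
The date on which the service credit becomes due: 2030/04/19 + 47 days = 2030/06/05.

2030/06/05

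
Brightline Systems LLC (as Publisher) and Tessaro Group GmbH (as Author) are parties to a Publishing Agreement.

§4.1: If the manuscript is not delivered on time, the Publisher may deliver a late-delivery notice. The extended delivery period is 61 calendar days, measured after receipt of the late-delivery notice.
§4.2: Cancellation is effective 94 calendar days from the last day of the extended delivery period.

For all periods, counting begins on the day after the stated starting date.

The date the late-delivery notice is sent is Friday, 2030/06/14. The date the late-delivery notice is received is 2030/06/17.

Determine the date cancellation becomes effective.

The last day of the extended delivery period: 2030/06/17 + 61 days = 2030/08/17.
The date cancellation becomes effective: 94 calendar days after 2030/08/17 is 2030/11/19.

2030/11/19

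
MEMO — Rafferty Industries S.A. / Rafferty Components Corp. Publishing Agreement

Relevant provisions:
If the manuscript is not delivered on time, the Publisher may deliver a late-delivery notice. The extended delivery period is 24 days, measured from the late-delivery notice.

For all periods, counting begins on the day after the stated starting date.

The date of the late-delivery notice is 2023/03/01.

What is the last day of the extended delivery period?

2023/03/25

The last day of the extended delivery period: 24 calendar days after 2023/03/01 is 2023/03/25.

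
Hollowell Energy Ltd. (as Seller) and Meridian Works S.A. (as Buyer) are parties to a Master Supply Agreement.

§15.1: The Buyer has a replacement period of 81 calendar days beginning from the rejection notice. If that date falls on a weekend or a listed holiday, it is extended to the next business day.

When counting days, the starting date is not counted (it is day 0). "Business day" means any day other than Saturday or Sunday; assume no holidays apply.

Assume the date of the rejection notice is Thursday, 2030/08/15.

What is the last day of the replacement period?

2030/11/04

The last day of the replacement period: 2030/08/15 + 81 days = 2030/11/04. 2030/11/04 is a Monday, so no roll-forward applies.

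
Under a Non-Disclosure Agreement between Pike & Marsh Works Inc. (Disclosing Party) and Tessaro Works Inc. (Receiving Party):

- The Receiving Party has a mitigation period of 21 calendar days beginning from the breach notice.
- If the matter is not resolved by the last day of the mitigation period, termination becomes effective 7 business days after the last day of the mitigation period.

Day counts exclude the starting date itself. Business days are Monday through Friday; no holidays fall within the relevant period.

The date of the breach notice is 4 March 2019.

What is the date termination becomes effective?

3 April 2019

The last day of the mitigation period: 4 March 2019 + 21 days = 25 March 2019.
The date termination becomes effective: counting 7 business days from Monday, 25 March 2019 (Mar 26, Mar 27, Mar 28, Mar 29, Apr 1, Apr 2, Apr 3, skipping weekends) reaches Wednesday, 3 April 2019.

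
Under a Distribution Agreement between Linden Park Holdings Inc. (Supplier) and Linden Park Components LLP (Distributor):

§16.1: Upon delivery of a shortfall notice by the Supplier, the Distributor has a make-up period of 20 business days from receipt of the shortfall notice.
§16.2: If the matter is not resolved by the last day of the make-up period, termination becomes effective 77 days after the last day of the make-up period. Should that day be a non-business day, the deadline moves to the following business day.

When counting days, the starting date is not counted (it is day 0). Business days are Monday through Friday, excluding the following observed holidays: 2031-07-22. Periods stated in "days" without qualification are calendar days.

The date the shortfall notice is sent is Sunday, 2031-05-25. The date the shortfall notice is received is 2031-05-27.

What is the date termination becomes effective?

The last day of the make-up period: 20 business days after Tuesday, 2031-05-27, skipping weekends — May 28, May 29, May 30, Jun 2, …, Jun 20, Jun 23, Jun 24 — lands on Tuesday, 2031-06-24.
The date termination becomes effective: 2031-06-24 + 77 days = 2031-09-09. 2031-09-09 is a Tuesday and is not a listed holiday, so no roll-forward applies.

2031-09-09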